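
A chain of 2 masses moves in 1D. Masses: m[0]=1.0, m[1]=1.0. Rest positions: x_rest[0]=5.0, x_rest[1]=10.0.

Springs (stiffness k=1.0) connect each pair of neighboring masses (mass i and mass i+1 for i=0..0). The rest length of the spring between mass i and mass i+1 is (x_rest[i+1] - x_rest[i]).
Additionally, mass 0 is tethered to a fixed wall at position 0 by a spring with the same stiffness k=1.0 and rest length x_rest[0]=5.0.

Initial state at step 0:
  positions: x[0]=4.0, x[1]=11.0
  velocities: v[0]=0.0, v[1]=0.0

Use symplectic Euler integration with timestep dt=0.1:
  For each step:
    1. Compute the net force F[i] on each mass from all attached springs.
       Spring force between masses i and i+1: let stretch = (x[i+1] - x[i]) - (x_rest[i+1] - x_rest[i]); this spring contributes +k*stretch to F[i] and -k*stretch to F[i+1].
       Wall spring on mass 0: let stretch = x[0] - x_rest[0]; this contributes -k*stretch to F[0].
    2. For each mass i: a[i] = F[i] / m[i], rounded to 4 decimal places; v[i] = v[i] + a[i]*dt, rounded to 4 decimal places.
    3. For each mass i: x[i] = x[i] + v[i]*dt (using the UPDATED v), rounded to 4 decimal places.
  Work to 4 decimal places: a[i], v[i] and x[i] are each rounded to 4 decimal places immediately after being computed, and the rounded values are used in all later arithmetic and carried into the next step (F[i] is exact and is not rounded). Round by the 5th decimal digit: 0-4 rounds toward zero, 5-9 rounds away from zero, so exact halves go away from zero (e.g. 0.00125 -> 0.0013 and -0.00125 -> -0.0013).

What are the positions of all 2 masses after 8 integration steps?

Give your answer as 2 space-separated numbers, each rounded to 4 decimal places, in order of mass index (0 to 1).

Answer: 4.9214 10.3791

Derivation:
Step 0: x=[4.0000 11.0000] v=[0.0000 0.0000]
Step 1: x=[4.0300 10.9800] v=[0.3000 -0.2000]
Step 2: x=[4.0892 10.9405] v=[0.5920 -0.3950]
Step 3: x=[4.1760 10.8825] v=[0.8682 -0.5801]
Step 4: x=[4.2881 10.8074] v=[1.1213 -0.7508]
Step 5: x=[4.4225 10.7171] v=[1.3444 -0.9027]
Step 6: x=[4.5757 10.6139] v=[1.5316 -1.0322]
Step 7: x=[4.7435 10.5003] v=[1.6779 -1.1360]
Step 8: x=[4.9214 10.3791] v=[1.7792 -1.2117]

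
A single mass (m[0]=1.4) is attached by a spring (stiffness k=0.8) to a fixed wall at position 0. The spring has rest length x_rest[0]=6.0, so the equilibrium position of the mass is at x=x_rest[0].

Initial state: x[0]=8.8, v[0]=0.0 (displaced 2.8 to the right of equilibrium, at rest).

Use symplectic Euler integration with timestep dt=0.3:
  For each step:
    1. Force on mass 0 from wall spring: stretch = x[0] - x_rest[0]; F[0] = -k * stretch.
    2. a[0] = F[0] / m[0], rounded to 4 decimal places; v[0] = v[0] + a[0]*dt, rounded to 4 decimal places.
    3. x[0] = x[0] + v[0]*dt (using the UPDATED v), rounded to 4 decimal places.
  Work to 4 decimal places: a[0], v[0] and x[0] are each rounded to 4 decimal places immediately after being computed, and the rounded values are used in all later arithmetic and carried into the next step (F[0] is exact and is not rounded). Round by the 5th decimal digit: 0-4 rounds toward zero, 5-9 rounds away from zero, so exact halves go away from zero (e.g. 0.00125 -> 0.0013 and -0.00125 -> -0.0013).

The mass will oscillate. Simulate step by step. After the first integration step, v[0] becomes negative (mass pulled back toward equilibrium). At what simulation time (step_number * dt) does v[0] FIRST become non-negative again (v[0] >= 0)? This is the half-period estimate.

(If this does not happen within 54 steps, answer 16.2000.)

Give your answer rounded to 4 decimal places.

Answer: 4.2000

Derivation:
Step 0: x=[8.8000] v=[0.0000]
Step 1: x=[8.6560] v=[-0.4800]
Step 2: x=[8.3754] v=[-0.9353]
Step 3: x=[7.9727] v=[-1.3425]
Step 4: x=[7.4685] v=[-1.6807]
Step 5: x=[6.8888] v=[-1.9324]
Step 6: x=[6.2634] v=[-2.0848]
Step 7: x=[5.6244] v=[-2.1300]
Step 8: x=[5.0047] v=[-2.0656]
Step 9: x=[4.4362] v=[-1.8950]
Step 10: x=[3.9481] v=[-1.6269]
Step 11: x=[3.5655] v=[-1.2752]
Step 12: x=[3.3081] v=[-0.8579]
Step 13: x=[3.1892] v=[-0.3964]
Step 14: x=[3.2149] v=[0.0855]
First v>=0 after going negative at step 14, time=4.2000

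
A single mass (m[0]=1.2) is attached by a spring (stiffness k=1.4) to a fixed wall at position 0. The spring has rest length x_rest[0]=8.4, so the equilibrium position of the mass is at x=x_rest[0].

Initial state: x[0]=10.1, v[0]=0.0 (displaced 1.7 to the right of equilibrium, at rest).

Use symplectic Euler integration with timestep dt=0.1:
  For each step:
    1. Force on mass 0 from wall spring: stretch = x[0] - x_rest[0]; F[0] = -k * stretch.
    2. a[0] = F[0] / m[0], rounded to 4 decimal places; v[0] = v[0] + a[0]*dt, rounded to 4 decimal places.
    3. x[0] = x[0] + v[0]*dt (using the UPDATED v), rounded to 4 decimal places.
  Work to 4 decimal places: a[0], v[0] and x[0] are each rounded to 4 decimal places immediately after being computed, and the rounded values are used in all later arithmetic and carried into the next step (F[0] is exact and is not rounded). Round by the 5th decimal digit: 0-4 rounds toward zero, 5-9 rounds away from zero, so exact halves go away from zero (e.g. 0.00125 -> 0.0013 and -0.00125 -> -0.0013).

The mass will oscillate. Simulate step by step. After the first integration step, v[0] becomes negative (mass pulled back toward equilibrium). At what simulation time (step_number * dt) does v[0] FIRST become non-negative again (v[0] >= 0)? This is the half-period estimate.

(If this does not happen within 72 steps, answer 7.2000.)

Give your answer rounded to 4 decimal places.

Answer: 3.0000

Derivation:
Step 0: x=[10.1000] v=[0.0000]
Step 1: x=[10.0802] v=[-0.1983]
Step 2: x=[10.0408] v=[-0.3943]
Step 3: x=[9.9822] v=[-0.5857]
Step 4: x=[9.9052] v=[-0.7703]
Step 5: x=[9.8106] v=[-0.9459]
Step 6: x=[9.6996] v=[-1.1105]
Step 7: x=[9.5734] v=[-1.2621]
Step 8: x=[9.4335] v=[-1.3990]
Step 9: x=[9.2815] v=[-1.5196]
Step 10: x=[9.1193] v=[-1.6224]
Step 11: x=[8.9487] v=[-1.7063]
Step 12: x=[8.7717] v=[-1.7703]
Step 13: x=[8.5903] v=[-1.8137]
Step 14: x=[8.4067] v=[-1.8359]
Step 15: x=[8.2230] v=[-1.8367]
Step 16: x=[8.0414] v=[-1.8161]
Step 17: x=[7.8640] v=[-1.7743]
Step 18: x=[7.6928] v=[-1.7118]
Step 19: x=[7.5299] v=[-1.6293]
Step 20: x=[7.3771] v=[-1.5278]
Step 21: x=[7.2363] v=[-1.4085]
Step 22: x=[7.1090] v=[-1.2727]
Step 23: x=[6.9968] v=[-1.1221]
Step 24: x=[6.9010] v=[-0.9584]
Step 25: x=[6.8227] v=[-0.7835]
Step 26: x=[6.7628] v=[-0.5995]
Step 27: x=[6.7220] v=[-0.4085]
Step 28: x=[6.7007] v=[-0.2127]
Step 29: x=[6.6993] v=[-0.0145]
Step 30: x=[6.7177] v=[0.1839]
First v>=0 after going negative at step 30, time=3.0000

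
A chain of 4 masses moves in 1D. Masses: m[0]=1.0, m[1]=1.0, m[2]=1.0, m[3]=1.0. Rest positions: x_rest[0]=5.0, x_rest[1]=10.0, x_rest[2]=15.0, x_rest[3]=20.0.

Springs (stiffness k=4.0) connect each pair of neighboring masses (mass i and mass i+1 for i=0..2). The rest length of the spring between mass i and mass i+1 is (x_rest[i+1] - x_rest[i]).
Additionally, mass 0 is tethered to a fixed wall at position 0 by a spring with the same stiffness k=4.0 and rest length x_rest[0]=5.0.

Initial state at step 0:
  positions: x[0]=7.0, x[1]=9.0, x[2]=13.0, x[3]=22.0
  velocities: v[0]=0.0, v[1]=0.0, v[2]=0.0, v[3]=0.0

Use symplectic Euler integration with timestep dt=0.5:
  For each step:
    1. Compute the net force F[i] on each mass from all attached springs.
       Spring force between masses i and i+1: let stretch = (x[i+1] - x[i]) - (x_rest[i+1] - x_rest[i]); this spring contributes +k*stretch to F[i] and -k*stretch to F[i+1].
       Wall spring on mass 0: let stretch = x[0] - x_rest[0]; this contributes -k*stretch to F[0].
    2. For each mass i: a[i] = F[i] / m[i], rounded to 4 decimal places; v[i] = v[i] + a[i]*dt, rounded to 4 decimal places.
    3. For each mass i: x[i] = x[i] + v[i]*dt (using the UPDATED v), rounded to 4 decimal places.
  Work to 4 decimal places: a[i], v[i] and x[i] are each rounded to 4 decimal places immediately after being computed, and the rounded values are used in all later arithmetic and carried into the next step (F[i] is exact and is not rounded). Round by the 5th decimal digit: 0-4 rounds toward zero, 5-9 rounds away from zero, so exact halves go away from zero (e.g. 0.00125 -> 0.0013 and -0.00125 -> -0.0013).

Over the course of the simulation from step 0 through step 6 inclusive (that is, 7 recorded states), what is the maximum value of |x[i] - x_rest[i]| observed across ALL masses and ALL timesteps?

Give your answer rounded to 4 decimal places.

Step 0: x=[7.0000 9.0000 13.0000 22.0000] v=[0.0000 0.0000 0.0000 0.0000]
Step 1: x=[2.0000 11.0000 18.0000 18.0000] v=[-10.0000 4.0000 10.0000 -8.0000]
Step 2: x=[4.0000 11.0000 16.0000 19.0000] v=[4.0000 0.0000 -4.0000 2.0000]
Step 3: x=[9.0000 9.0000 12.0000 22.0000] v=[10.0000 -4.0000 -8.0000 6.0000]
Step 4: x=[5.0000 10.0000 15.0000 20.0000] v=[-8.0000 2.0000 6.0000 -4.0000]
Step 5: x=[1.0000 11.0000 18.0000 18.0000] v=[-8.0000 2.0000 6.0000 -4.0000]
Step 6: x=[6.0000 9.0000 14.0000 21.0000] v=[10.0000 -4.0000 -8.0000 6.0000]
Max displacement = 4.0000

Answer: 4.0000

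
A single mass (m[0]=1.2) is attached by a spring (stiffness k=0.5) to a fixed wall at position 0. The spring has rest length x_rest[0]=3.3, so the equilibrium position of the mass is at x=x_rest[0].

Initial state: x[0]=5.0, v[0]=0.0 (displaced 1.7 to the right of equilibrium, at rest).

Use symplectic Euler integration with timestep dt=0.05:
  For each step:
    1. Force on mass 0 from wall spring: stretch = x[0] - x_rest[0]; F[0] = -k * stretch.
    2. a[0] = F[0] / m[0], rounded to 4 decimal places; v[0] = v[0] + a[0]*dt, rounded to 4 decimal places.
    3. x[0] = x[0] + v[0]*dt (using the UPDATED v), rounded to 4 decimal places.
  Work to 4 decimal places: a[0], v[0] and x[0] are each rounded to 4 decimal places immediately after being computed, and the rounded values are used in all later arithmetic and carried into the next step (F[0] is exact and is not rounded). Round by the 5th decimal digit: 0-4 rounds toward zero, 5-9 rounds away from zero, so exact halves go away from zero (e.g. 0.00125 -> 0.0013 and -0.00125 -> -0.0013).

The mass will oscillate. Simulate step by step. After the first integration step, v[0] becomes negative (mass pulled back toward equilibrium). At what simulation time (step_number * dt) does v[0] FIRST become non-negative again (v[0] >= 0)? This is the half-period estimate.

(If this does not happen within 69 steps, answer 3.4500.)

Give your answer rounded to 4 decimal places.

Answer: 3.4500

Derivation:
Step 0: x=[5.0000] v=[0.0000]
Step 1: x=[4.9982] v=[-0.0354]
Step 2: x=[4.9947] v=[-0.0708]
Step 3: x=[4.9894] v=[-0.1061]
Step 4: x=[4.9823] v=[-0.1413]
Step 5: x=[4.9735] v=[-0.1764]
Step 6: x=[4.9629] v=[-0.2113]
Step 7: x=[4.9506] v=[-0.2459]
Step 8: x=[4.9366] v=[-0.2803]
Step 9: x=[4.9209] v=[-0.3144]
Step 10: x=[4.9035] v=[-0.3482]
Step 11: x=[4.8844] v=[-0.3816]
Step 12: x=[4.8637] v=[-0.4146]
Step 13: x=[4.8413] v=[-0.4472]
Step 14: x=[4.8173] v=[-0.4793]
Step 15: x=[4.7918] v=[-0.5109]
Step 16: x=[4.7647] v=[-0.5420]
Step 17: x=[4.7361] v=[-0.5725]
Step 18: x=[4.7060] v=[-0.6024]
Step 19: x=[4.6744] v=[-0.6317]
Step 20: x=[4.6414] v=[-0.6603]
Step 21: x=[4.6070] v=[-0.6882]
Step 22: x=[4.5712] v=[-0.7154]
Step 23: x=[4.5341] v=[-0.7419]
Step 24: x=[4.4957] v=[-0.7676]
Step 25: x=[4.4561] v=[-0.7925]
Step 26: x=[4.4153] v=[-0.8166]
Step 27: x=[4.3733] v=[-0.8398]
Step 28: x=[4.3302] v=[-0.8622]
Step 29: x=[4.2860] v=[-0.8837]
Step 30: x=[4.2408] v=[-0.9042]
Step 31: x=[4.1946] v=[-0.9238]
Step 32: x=[4.1475] v=[-0.9424]
Step 33: x=[4.0995] v=[-0.9601]
Step 34: x=[4.0507] v=[-0.9768]
Step 35: x=[4.0011] v=[-0.9924]
Step 36: x=[3.9508] v=[-1.0070]
Step 37: x=[3.8998] v=[-1.0206]
Step 38: x=[3.8481] v=[-1.0331]
Step 39: x=[3.7959] v=[-1.0445]
Step 40: x=[3.7432] v=[-1.0548]
Step 41: x=[3.6900] v=[-1.0640]
Step 42: x=[3.6364] v=[-1.0721]
Step 43: x=[3.5824] v=[-1.0791]
Step 44: x=[3.5282] v=[-1.0850]
Step 45: x=[3.4737] v=[-1.0898]
Step 46: x=[3.4190] v=[-1.0934]
Step 47: x=[3.3642] v=[-1.0959]
Step 48: x=[3.3093] v=[-1.0972]
Step 49: x=[3.2544] v=[-1.0974]
Step 50: x=[3.1996] v=[-1.0965]
Step 51: x=[3.1449] v=[-1.0944]
Step 52: x=[3.0903] v=[-1.0912]
Step 53: x=[3.0360] v=[-1.0868]
Step 54: x=[2.9819] v=[-1.0813]
Step 55: x=[2.9282] v=[-1.0747]
Step 56: x=[2.8749] v=[-1.0670]
Step 57: x=[2.8220] v=[-1.0581]
Step 58: x=[2.7696] v=[-1.0481]
Step 59: x=[2.7177] v=[-1.0371]
Step 60: x=[2.6665] v=[-1.0250]
Step 61: x=[2.6159] v=[-1.0118]
Step 62: x=[2.5660] v=[-0.9976]
Step 63: x=[2.5169] v=[-0.9823]
Step 64: x=[2.4686] v=[-0.9660]
Step 65: x=[2.4212] v=[-0.9487]
Step 66: x=[2.3747] v=[-0.9304]
Step 67: x=[2.3291] v=[-0.9111]
Step 68: x=[2.2846] v=[-0.8909]
Step 69: x=[2.2411] v=[-0.8697]
v[0] did not become non-negative within 69 steps; using fallback time=3.4500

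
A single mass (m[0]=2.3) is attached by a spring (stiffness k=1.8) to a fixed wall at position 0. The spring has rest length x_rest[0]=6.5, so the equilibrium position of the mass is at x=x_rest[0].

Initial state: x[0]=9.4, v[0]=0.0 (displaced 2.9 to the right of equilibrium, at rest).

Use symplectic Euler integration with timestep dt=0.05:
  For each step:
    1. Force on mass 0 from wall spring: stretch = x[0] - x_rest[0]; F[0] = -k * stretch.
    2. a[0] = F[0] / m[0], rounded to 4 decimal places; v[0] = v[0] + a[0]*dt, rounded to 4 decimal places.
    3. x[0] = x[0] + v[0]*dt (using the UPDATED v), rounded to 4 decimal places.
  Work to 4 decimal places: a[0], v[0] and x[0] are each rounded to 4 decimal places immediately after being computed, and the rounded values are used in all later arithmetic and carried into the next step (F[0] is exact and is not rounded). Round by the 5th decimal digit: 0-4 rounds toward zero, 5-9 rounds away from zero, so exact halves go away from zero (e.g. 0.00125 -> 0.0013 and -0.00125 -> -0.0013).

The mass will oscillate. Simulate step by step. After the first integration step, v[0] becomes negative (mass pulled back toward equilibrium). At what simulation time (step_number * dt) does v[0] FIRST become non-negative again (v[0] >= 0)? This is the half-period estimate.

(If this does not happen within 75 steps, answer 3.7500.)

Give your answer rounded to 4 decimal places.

Answer: 3.6000

Derivation:
Step 0: x=[9.4000] v=[0.0000]
Step 1: x=[9.3943] v=[-0.1135]
Step 2: x=[9.3830] v=[-0.2268]
Step 3: x=[9.3660] v=[-0.3396]
Step 4: x=[9.3434] v=[-0.4518]
Step 5: x=[9.3152] v=[-0.5631]
Step 6: x=[9.2815] v=[-0.6733]
Step 7: x=[9.2424] v=[-0.7821]
Step 8: x=[9.1979] v=[-0.8894]
Step 9: x=[9.1482] v=[-0.9950]
Step 10: x=[9.0933] v=[-1.0986]
Step 11: x=[9.0333] v=[-1.2001]
Step 12: x=[8.9683] v=[-1.2992]
Step 13: x=[8.8985] v=[-1.3958]
Step 14: x=[8.8240] v=[-1.4897]
Step 15: x=[8.7450] v=[-1.5806]
Step 16: x=[8.6616] v=[-1.6685]
Step 17: x=[8.5739] v=[-1.7531]
Step 18: x=[8.4822] v=[-1.8343]
Step 19: x=[8.3866] v=[-1.9119]
Step 20: x=[8.2873] v=[-1.9857]
Step 21: x=[8.1845] v=[-2.0556]
Step 22: x=[8.0784] v=[-2.1215]
Step 23: x=[7.9692] v=[-2.1833]
Step 24: x=[7.8572] v=[-2.2408]
Step 25: x=[7.7425] v=[-2.2939]
Step 26: x=[7.6254] v=[-2.3425]
Step 27: x=[7.5061] v=[-2.3865]
Step 28: x=[7.3848] v=[-2.4259]
Step 29: x=[7.2618] v=[-2.4605]
Step 30: x=[7.1373] v=[-2.4903]
Step 31: x=[7.0115] v=[-2.5152]
Step 32: x=[6.8847] v=[-2.5352]
Step 33: x=[6.7572] v=[-2.5503]
Step 34: x=[6.6292] v=[-2.5604]
Step 35: x=[6.5009] v=[-2.5655]
Step 36: x=[6.3726] v=[-2.5655]
Step 37: x=[6.2446] v=[-2.5605]
Step 38: x=[6.1171] v=[-2.5505]
Step 39: x=[5.9903] v=[-2.5355]
Step 40: x=[5.8645] v=[-2.5156]
Step 41: x=[5.7400] v=[-2.4907]
Step 42: x=[5.6170] v=[-2.4610]
Step 43: x=[5.4957] v=[-2.4265]
Step 44: x=[5.3763] v=[-2.3872]
Step 45: x=[5.2591] v=[-2.3432]
Step 46: x=[5.1444] v=[-2.2946]
Step 47: x=[5.0323] v=[-2.2416]
Step 48: x=[4.9231] v=[-2.1842]
Step 49: x=[4.8170] v=[-2.1225]
Step 50: x=[4.7142] v=[-2.0566]
Step 51: x=[4.6149] v=[-1.9867]
Step 52: x=[4.5193] v=[-1.9129]
Step 53: x=[4.4275] v=[-1.8354]
Step 54: x=[4.3398] v=[-1.7543]
Step 55: x=[4.2563] v=[-1.6698]
Step 56: x=[4.1772] v=[-1.5820]
Step 57: x=[4.1026] v=[-1.4911]
Step 58: x=[4.0327] v=[-1.3973]
Step 59: x=[3.9677] v=[-1.3008]
Step 60: x=[3.9076] v=[-1.2017]
Step 61: x=[3.8526] v=[-1.1003]
Step 62: x=[3.8028] v=[-0.9967]
Step 63: x=[3.7582] v=[-0.8912]
Step 64: x=[3.7190] v=[-0.7839]
Step 65: x=[3.6852] v=[-0.6751]
Step 66: x=[3.6570] v=[-0.5650]
Step 67: x=[3.6343] v=[-0.4538]
Step 68: x=[3.6172] v=[-0.3417]
Step 69: x=[3.6058] v=[-0.2289]
Step 70: x=[3.6000] v=[-0.1157]
Step 71: x=[3.5999] v=[-0.0022]
Step 72: x=[3.6055] v=[0.1113]
First v>=0 after going negative at step 72, time=3.6000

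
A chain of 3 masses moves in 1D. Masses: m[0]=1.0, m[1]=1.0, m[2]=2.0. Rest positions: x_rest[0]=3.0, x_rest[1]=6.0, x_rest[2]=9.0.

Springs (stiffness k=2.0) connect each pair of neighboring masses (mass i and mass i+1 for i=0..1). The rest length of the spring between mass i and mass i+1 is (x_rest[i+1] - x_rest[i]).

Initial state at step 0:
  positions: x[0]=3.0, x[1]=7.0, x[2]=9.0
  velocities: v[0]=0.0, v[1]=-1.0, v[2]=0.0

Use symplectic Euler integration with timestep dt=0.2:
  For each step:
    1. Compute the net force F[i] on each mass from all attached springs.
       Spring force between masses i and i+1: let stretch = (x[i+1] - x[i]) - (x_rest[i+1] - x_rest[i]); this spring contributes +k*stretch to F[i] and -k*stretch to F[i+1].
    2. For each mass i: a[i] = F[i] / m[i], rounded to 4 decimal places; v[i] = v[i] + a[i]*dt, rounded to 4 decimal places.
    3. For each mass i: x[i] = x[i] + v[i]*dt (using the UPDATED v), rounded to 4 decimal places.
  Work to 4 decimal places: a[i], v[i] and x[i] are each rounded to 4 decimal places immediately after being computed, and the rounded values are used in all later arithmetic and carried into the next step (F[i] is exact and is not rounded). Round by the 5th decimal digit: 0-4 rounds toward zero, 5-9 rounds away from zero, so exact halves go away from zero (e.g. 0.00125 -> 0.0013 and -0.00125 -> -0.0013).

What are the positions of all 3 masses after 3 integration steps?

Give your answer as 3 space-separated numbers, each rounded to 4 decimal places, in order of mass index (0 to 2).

Answer: 3.3282 5.7292 9.1713

Derivation:
Step 0: x=[3.0000 7.0000 9.0000] v=[0.0000 -1.0000 0.0000]
Step 1: x=[3.0800 6.6400 9.0400] v=[0.4000 -1.8000 0.2000]
Step 2: x=[3.2048 6.1872 9.1040] v=[0.6240 -2.2640 0.3200]
Step 3: x=[3.3282 5.7292 9.1713] v=[0.6170 -2.2902 0.3366]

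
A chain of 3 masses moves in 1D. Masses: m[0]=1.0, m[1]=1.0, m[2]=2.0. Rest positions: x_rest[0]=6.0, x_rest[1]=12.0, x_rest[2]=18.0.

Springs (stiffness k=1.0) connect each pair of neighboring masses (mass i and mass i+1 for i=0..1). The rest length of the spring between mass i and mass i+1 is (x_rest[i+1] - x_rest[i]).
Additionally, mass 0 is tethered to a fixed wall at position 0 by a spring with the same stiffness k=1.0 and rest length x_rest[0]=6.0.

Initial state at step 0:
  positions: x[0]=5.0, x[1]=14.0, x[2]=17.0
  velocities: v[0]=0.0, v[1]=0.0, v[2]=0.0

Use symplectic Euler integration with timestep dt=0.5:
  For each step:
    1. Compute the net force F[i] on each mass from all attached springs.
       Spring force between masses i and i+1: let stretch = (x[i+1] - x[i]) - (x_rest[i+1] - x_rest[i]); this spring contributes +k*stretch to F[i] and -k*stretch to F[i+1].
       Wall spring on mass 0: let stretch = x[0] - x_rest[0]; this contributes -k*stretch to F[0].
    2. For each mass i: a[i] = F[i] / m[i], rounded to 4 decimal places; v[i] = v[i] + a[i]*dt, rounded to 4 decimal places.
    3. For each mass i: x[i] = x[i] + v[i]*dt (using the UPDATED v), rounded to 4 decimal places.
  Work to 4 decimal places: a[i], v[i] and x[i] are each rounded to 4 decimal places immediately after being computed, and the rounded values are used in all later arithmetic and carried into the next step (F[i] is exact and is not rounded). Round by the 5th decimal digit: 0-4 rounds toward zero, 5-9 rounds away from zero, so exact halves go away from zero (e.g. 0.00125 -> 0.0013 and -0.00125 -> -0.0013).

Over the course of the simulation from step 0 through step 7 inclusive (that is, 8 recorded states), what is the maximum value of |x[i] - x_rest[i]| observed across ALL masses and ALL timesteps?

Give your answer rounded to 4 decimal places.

Answer: 2.3554

Derivation:
Step 0: x=[5.0000 14.0000 17.0000] v=[0.0000 0.0000 0.0000]
Step 1: x=[6.0000 12.5000 17.3750] v=[2.0000 -3.0000 0.7500]
Step 2: x=[7.1250 10.5938 17.8907] v=[2.2500 -3.8125 1.0313]
Step 3: x=[7.3360 9.6446 18.2443] v=[0.4219 -1.8985 0.7071]
Step 4: x=[6.2901 10.2682 18.2729] v=[-2.0918 1.2471 0.0572]
Step 5: x=[4.6662 11.8984 18.0509] v=[-3.2478 3.2604 -0.4440]
Step 6: x=[3.6838 13.2587 17.8098] v=[-1.9648 2.7206 -0.4822]
Step 7: x=[4.1742 13.3631 17.7498] v=[0.9808 0.2087 -0.1200]
Max displacement = 2.3554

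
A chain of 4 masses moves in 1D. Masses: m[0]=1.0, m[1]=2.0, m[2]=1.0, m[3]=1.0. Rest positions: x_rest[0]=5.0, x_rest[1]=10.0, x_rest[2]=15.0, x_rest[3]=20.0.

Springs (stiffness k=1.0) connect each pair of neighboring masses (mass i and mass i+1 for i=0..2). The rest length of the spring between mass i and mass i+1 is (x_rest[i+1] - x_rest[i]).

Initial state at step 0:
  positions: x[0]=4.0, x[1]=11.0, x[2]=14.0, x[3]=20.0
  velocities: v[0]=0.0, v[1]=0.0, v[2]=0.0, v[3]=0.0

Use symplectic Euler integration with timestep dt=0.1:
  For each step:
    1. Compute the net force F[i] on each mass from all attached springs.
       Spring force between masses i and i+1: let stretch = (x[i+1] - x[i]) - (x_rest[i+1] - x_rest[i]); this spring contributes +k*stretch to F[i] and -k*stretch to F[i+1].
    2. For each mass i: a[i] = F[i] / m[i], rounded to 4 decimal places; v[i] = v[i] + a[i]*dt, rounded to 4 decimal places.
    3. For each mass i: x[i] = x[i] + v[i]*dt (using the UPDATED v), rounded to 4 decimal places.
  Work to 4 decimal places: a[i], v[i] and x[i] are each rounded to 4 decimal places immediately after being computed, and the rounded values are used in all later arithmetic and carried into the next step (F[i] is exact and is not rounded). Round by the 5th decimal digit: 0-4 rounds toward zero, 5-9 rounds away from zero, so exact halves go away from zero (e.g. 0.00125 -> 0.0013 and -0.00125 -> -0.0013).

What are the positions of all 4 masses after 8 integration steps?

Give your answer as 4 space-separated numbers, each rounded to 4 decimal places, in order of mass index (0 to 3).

Answer: 4.6400 10.3695 14.9030 19.7182

Derivation:
Step 0: x=[4.0000 11.0000 14.0000 20.0000] v=[0.0000 0.0000 0.0000 0.0000]
Step 1: x=[4.0200 10.9800 14.0300 19.9900] v=[0.2000 -0.2000 0.3000 -0.1000]
Step 2: x=[4.0596 10.9405 14.0891 19.9704] v=[0.3960 -0.3955 0.5910 -0.1960]
Step 3: x=[4.1180 10.8823 14.1755 19.9420] v=[0.5841 -0.5821 0.8643 -0.2841]
Step 4: x=[4.1941 10.8067 14.2867 19.9059] v=[0.7605 -0.7557 1.1116 -0.3608]
Step 5: x=[4.2863 10.7155 14.4193 19.8636] v=[0.9218 -0.9123 1.3255 -0.4227]
Step 6: x=[4.3928 10.6106 14.5693 19.8169] v=[1.0647 -1.0486 1.4996 -0.4671]
Step 7: x=[4.5115 10.4944 14.7322 19.7677] v=[1.1865 -1.1616 1.6285 -0.4919]
Step 8: x=[4.6400 10.3695 14.9030 19.7182] v=[1.2848 -1.2489 1.7083 -0.4955]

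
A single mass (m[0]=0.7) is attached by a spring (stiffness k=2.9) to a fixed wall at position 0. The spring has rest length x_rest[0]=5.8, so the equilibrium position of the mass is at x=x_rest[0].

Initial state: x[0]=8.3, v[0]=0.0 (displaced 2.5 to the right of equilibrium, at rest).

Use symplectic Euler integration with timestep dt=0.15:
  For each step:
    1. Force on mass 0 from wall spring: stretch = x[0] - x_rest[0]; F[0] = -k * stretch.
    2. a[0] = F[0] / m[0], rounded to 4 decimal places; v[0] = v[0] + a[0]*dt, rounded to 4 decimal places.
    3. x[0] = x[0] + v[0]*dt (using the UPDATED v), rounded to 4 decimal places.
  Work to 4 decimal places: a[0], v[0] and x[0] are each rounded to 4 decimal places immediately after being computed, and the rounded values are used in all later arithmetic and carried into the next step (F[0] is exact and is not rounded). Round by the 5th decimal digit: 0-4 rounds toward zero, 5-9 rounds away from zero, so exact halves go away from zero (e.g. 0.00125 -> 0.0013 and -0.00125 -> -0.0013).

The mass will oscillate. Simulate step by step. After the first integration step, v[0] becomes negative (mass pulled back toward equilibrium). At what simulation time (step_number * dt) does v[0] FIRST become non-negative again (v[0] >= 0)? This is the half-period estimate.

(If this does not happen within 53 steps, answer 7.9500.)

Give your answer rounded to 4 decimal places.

Step 0: x=[8.3000] v=[0.0000]
Step 1: x=[8.0670] v=[-1.5536]
Step 2: x=[7.6226] v=[-2.9624]
Step 3: x=[7.0084] v=[-4.0950]
Step 4: x=[6.2815] v=[-4.8459]
Step 5: x=[5.5097] v=[-5.1451]
Step 6: x=[4.7650] v=[-4.9647]
Step 7: x=[4.1168] v=[-4.3215]
Step 8: x=[3.6255] v=[-3.2755]
Step 9: x=[3.3369] v=[-1.9242]
Step 10: x=[3.2779] v=[-0.3936]
Step 11: x=[3.4540] v=[1.1737]
First v>=0 after going negative at step 11, time=1.6500

Answer: 1.6500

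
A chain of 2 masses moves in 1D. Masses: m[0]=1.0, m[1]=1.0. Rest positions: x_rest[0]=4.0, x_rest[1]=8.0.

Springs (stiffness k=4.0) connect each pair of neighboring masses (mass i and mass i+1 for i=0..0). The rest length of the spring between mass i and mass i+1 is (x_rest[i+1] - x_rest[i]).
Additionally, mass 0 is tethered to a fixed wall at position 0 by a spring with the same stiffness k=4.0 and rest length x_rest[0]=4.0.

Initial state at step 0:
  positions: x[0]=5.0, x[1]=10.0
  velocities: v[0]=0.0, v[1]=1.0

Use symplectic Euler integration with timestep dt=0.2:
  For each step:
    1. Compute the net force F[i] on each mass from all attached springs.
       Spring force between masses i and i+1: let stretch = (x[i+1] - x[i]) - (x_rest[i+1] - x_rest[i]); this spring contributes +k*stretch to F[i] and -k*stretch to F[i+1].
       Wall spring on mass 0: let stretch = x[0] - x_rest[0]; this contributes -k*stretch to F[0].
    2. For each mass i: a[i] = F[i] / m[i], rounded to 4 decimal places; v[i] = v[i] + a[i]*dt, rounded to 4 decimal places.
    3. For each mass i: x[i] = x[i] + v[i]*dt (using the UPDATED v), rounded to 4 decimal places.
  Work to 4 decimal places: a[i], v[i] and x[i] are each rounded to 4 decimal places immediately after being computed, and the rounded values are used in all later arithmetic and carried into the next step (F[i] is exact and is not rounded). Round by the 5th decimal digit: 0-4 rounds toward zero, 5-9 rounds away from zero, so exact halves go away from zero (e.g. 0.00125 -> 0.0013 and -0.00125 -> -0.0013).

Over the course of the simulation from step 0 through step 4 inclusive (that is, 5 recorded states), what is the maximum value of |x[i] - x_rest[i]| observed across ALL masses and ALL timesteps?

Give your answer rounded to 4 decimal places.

Step 0: x=[5.0000 10.0000] v=[0.0000 1.0000]
Step 1: x=[5.0000 10.0400] v=[0.0000 0.2000]
Step 2: x=[5.0064 9.9136] v=[0.0320 -0.6320]
Step 3: x=[4.9969 9.6420] v=[-0.0474 -1.3578]
Step 4: x=[4.9311 9.2672] v=[-0.3288 -1.8739]
Max displacement = 2.0400

Answer: 2.0400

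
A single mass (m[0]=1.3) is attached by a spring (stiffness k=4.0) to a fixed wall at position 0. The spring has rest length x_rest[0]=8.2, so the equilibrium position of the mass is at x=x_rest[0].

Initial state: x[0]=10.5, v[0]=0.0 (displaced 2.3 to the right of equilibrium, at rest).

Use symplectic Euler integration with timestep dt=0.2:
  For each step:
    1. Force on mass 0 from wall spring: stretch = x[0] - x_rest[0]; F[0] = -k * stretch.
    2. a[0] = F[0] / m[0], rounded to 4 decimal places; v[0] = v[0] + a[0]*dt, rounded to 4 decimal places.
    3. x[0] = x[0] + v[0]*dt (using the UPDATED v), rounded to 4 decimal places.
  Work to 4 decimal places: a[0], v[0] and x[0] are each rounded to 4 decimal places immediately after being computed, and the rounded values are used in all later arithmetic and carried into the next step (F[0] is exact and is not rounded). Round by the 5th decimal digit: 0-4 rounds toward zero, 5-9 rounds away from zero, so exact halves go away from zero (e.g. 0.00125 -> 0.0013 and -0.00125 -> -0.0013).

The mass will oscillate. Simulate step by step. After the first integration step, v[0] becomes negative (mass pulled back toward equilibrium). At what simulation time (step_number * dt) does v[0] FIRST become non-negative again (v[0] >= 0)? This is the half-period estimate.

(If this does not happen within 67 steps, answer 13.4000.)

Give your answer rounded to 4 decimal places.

Step 0: x=[10.5000] v=[0.0000]
Step 1: x=[10.2169] v=[-1.4154]
Step 2: x=[9.6856] v=[-2.6566]
Step 3: x=[8.9714] v=[-3.5708]
Step 4: x=[8.1623] v=[-4.0455]
Step 5: x=[7.3578] v=[-4.0223]
Step 6: x=[6.6570] v=[-3.5040]
Step 7: x=[6.1461] v=[-2.5545]
Step 8: x=[5.8880] v=[-1.2906]
Step 9: x=[5.9144] v=[0.1322]
First v>=0 after going negative at step 9, time=1.8000

Answer: 1.8000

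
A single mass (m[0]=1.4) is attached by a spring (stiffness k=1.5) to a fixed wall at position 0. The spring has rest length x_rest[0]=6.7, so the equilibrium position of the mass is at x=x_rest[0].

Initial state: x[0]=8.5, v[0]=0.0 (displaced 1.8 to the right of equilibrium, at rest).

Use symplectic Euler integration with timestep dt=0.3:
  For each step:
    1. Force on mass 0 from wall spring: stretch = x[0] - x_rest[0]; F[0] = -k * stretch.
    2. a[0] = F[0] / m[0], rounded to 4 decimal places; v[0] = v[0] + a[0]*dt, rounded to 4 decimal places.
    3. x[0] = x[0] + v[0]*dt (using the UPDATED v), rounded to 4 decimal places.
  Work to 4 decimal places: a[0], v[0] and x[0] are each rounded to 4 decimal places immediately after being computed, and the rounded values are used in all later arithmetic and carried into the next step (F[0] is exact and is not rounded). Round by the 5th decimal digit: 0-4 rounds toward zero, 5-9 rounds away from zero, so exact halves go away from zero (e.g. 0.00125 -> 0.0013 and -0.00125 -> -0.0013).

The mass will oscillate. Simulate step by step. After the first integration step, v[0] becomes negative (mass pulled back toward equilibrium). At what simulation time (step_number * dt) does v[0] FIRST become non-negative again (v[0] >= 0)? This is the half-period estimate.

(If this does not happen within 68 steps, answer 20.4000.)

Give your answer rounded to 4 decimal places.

Step 0: x=[8.5000] v=[0.0000]
Step 1: x=[8.3264] v=[-0.5786]
Step 2: x=[7.9960] v=[-1.1014]
Step 3: x=[7.5406] v=[-1.5180]
Step 4: x=[7.0041] v=[-1.7882]
Step 5: x=[6.4383] v=[-1.8859]
Step 6: x=[5.8978] v=[-1.8018]
Step 7: x=[5.4346] v=[-1.5440]
Step 8: x=[5.0934] v=[-1.1373]
Step 9: x=[4.9071] v=[-0.6209]
Step 10: x=[4.8937] v=[-0.0446]
Step 11: x=[5.0545] v=[0.5360]
First v>=0 after going negative at step 11, time=3.3000

Answer: 3.3000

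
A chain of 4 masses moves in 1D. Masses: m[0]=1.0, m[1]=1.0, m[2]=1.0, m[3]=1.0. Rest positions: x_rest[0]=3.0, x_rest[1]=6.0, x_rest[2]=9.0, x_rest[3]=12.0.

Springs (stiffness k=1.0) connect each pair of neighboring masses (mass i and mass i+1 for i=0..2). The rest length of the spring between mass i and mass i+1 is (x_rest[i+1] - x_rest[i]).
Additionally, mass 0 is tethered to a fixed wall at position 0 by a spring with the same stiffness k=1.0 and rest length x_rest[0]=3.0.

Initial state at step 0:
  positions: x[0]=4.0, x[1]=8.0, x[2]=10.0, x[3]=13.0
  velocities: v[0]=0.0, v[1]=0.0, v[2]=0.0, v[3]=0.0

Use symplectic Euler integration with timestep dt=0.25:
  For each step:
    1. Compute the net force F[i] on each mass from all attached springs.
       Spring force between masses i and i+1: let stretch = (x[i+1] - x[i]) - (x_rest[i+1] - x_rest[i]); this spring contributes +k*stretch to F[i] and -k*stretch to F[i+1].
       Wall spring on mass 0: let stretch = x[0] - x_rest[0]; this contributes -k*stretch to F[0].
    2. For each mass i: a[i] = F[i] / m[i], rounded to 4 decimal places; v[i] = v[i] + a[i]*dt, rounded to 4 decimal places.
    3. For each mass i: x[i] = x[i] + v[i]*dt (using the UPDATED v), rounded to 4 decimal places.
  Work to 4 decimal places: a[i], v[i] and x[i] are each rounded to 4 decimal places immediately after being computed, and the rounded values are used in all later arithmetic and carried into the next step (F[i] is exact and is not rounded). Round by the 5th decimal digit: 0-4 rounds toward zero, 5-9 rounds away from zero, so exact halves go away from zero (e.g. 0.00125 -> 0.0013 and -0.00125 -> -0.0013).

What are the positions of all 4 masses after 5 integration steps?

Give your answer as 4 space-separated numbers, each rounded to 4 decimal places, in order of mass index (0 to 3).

Answer: 3.7835 6.7065 10.4798 13.1051

Derivation:
Step 0: x=[4.0000 8.0000 10.0000 13.0000] v=[0.0000 0.0000 0.0000 0.0000]
Step 1: x=[4.0000 7.8750 10.0625 13.0000] v=[0.0000 -0.5000 0.2500 0.0000]
Step 2: x=[3.9922 7.6445 10.1719 13.0039] v=[-0.0313 -0.9219 0.4375 0.0156]
Step 3: x=[3.9631 7.3437 10.3003 13.0183] v=[-0.1163 -1.2031 0.5137 0.0576]
Step 4: x=[3.8976 7.0164 10.4138 13.0503] v=[-0.2619 -1.3091 0.4541 0.1281]
Step 5: x=[3.7835 6.7065 10.4798 13.1051] v=[-0.4566 -1.2395 0.2639 0.2190]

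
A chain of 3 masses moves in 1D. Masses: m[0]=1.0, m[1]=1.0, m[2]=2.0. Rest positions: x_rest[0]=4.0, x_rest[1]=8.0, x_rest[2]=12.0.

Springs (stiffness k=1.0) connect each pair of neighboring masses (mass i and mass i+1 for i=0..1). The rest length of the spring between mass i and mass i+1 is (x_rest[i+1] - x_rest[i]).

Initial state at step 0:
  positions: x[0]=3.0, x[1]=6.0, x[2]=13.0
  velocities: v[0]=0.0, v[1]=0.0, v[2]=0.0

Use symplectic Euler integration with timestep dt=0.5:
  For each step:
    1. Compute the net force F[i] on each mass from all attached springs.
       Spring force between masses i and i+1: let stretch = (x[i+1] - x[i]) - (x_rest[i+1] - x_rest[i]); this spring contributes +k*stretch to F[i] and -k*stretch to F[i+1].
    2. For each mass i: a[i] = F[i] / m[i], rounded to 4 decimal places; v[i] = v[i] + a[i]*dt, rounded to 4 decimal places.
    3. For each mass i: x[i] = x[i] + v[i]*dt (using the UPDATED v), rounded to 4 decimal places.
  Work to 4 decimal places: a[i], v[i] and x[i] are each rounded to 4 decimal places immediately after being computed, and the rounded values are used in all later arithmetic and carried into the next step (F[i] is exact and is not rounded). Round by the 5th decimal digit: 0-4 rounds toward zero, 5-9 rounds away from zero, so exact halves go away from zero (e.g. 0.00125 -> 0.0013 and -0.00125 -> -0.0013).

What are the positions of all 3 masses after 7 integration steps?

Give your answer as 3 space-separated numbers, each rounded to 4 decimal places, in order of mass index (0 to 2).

Answer: 6.0887 6.7367 11.0874

Derivation:
Step 0: x=[3.0000 6.0000 13.0000] v=[0.0000 0.0000 0.0000]
Step 1: x=[2.7500 7.0000 12.6250] v=[-0.5000 2.0000 -0.7500]
Step 2: x=[2.5625 8.3438 12.0469] v=[-0.3750 2.6875 -1.1563]
Step 3: x=[2.8204 9.1680 11.5059] v=[0.5157 1.6484 -1.0821]
Step 4: x=[3.6652 8.9898 11.1726] v=[1.6895 -0.3565 -0.6666]
Step 5: x=[4.8411 8.0261 11.0665] v=[2.3518 -1.9274 -0.2123]
Step 6: x=[5.8133 7.0263 11.0803] v=[1.9443 -1.9997 0.0276]
Step 7: x=[6.0887 6.7367 11.0874] v=[0.5508 -0.5792 0.0141]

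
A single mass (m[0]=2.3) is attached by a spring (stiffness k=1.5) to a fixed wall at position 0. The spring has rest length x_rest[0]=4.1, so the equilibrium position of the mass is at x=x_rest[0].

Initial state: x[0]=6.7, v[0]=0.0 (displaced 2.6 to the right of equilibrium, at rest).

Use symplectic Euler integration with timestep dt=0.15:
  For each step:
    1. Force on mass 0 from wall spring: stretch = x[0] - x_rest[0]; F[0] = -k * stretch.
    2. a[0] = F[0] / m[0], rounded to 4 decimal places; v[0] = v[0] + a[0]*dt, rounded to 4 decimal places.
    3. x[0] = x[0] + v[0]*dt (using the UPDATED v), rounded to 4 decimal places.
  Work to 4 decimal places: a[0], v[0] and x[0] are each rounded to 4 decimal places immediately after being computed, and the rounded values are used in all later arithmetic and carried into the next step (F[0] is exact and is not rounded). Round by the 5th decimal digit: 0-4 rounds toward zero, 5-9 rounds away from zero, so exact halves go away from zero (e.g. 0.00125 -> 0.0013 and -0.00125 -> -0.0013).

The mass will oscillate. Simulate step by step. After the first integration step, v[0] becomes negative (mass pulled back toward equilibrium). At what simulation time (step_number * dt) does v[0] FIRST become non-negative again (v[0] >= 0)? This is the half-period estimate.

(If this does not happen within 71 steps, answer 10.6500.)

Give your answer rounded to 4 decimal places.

Answer: 3.9000

Derivation:
Step 0: x=[6.7000] v=[0.0000]
Step 1: x=[6.6618] v=[-0.2544]
Step 2: x=[6.5861] v=[-0.5050]
Step 3: x=[6.4739] v=[-0.7482]
Step 4: x=[6.3268] v=[-0.9804]
Step 5: x=[6.1471] v=[-1.1982]
Step 6: x=[5.9373] v=[-1.3985]
Step 7: x=[5.7006] v=[-1.5782]
Step 8: x=[5.4404] v=[-1.7348]
Step 9: x=[5.1605] v=[-1.8659]
Step 10: x=[4.8651] v=[-1.9696]
Step 11: x=[4.5584] v=[-2.0445]
Step 12: x=[4.2450] v=[-2.0894]
Step 13: x=[3.9295] v=[-2.1036]
Step 14: x=[3.6165] v=[-2.0869]
Step 15: x=[3.3106] v=[-2.0396]
Step 16: x=[3.0162] v=[-1.9624]
Step 17: x=[2.7377] v=[-1.8564]
Step 18: x=[2.4792] v=[-1.7231]
Step 19: x=[2.2445] v=[-1.5646]
Step 20: x=[2.0370] v=[-1.3831]
Step 21: x=[1.8598] v=[-1.1813]
Step 22: x=[1.7155] v=[-0.9622]
Step 23: x=[1.6062] v=[-0.7289]
Step 24: x=[1.5335] v=[-0.4849]
Step 25: x=[1.4984] v=[-0.2338]
Step 26: x=[1.5015] v=[0.0207]
First v>=0 after going negative at step 26, time=3.9000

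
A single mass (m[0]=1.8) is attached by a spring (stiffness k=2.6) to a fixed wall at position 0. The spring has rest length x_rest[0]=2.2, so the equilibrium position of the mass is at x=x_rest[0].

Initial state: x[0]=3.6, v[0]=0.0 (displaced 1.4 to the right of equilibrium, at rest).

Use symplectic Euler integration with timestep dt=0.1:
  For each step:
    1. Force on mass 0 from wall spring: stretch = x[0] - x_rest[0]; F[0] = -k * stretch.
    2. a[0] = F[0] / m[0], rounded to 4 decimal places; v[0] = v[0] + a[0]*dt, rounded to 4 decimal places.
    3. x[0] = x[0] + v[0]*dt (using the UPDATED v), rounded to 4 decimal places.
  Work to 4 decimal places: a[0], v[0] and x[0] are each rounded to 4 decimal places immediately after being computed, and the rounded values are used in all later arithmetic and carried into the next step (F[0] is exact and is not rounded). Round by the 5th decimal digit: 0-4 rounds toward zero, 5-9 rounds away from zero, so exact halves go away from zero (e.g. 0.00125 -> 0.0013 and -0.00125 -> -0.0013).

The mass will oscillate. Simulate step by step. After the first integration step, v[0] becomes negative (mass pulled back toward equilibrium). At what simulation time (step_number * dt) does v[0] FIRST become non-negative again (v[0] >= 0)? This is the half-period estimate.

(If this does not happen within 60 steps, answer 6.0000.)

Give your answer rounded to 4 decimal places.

Step 0: x=[3.6000] v=[0.0000]
Step 1: x=[3.5798] v=[-0.2022]
Step 2: x=[3.5397] v=[-0.4015]
Step 3: x=[3.4802] v=[-0.5950]
Step 4: x=[3.4022] v=[-0.7799]
Step 5: x=[3.3068] v=[-0.9536]
Step 6: x=[3.1955] v=[-1.1135]
Step 7: x=[3.0698] v=[-1.2573]
Step 8: x=[2.9315] v=[-1.3829]
Step 9: x=[2.7826] v=[-1.4886]
Step 10: x=[2.6253] v=[-1.5728]
Step 11: x=[2.4619] v=[-1.6342]
Step 12: x=[2.2947] v=[-1.6720]
Step 13: x=[2.1261] v=[-1.6857]
Step 14: x=[1.9586] v=[-1.6750]
Step 15: x=[1.7946] v=[-1.6401]
Step 16: x=[1.6365] v=[-1.5815]
Step 17: x=[1.4865] v=[-1.5001]
Step 18: x=[1.3468] v=[-1.3970]
Step 19: x=[1.2194] v=[-1.2738]
Step 20: x=[1.1062] v=[-1.1322]
Step 21: x=[1.0088] v=[-0.9742]
Step 22: x=[0.9286] v=[-0.8021]
Step 23: x=[0.8668] v=[-0.6185]
Step 24: x=[0.8242] v=[-0.4259]
Step 25: x=[0.8015] v=[-0.2272]
Step 26: x=[0.7990] v=[-0.0252]
Step 27: x=[0.8167] v=[0.1772]
First v>=0 after going negative at step 27, time=2.7000

Answer: 2.7000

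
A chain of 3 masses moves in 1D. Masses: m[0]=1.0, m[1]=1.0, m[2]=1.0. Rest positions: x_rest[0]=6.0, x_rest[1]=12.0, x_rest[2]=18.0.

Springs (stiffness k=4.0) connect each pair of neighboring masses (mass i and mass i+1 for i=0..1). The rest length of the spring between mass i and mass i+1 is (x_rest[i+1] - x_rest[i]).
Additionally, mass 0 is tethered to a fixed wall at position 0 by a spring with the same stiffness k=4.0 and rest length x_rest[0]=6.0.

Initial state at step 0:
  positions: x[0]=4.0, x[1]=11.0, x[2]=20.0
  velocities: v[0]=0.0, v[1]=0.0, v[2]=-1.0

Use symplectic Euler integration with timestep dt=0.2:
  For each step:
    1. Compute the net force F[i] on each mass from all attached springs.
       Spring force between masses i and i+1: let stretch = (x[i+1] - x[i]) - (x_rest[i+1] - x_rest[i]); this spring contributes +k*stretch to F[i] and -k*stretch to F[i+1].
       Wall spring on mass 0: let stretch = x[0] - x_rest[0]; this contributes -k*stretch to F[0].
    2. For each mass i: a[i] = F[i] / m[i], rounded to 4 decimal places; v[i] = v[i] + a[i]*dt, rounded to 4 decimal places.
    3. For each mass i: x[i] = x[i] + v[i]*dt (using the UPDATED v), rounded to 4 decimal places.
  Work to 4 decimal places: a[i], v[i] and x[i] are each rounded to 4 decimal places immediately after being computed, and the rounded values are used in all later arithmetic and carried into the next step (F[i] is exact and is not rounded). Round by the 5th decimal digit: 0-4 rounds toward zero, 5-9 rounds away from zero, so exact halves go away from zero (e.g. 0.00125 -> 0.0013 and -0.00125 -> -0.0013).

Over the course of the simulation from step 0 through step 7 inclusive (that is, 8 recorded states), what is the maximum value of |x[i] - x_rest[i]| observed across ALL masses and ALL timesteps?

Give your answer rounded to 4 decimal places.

Step 0: x=[4.0000 11.0000 20.0000] v=[0.0000 0.0000 -1.0000]
Step 1: x=[4.4800 11.3200 19.3200] v=[2.4000 1.6000 -3.4000]
Step 2: x=[5.3376 11.8256 18.3200] v=[4.2880 2.5280 -5.0000]
Step 3: x=[6.3793 12.3322 17.2409] v=[5.2083 2.5331 -5.3955]
Step 4: x=[7.3527 12.6717 16.3364] v=[4.8672 1.6977 -4.5225]
Step 5: x=[8.0007 12.7466 15.8055] v=[3.2402 0.3743 -2.6543]
Step 6: x=[8.1280 12.5515 15.7452] v=[0.6364 -0.9753 -0.3014]
Step 7: x=[7.6626 12.1597 16.1339] v=[-2.3272 -1.9591 1.9436]
Max displacement = 2.2548

Answer: 2.2548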